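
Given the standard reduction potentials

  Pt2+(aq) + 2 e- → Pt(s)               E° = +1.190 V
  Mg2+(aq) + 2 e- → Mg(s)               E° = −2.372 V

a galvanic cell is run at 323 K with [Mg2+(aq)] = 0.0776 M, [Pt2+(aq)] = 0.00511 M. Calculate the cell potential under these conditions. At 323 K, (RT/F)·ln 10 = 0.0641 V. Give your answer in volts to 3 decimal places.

+3.524 V

Since E°(Pt²⁺/Pt) > E°(Mg²⁺/Mg), Pt²⁺/Pt serves as the cathode.
The standard potential is +1.190 − (−2.372) = +3.562 V and the balanced reaction transfers n = 2 electrons.
Balancing gives Pt2+(aq) + Mg(s) → Pt(s) + Mg2+(aq); hence Q = [Mg2+(aq)] / [Pt2+(aq)] = 15.2 (log Q = 1.181).
Applying E = E° − (RT ln10/nF)·log Q gives +3.562 − (0.0641/2)(1.181) = +3.524 V.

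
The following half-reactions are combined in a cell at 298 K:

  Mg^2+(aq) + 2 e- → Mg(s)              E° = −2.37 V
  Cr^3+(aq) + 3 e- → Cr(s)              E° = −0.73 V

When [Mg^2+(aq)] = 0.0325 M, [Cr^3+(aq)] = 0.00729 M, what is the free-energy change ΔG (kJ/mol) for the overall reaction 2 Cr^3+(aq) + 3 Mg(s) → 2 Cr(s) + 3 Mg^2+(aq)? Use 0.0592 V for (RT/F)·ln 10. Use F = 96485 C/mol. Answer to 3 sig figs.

−951 kJ/mol

The standard cell potential is −0.73 − (−2.37) = +1.64 V, with n = 6 electrons in the balanced equation.
Here Q = [Mg^2+(aq)]^3 / [Cr^3+(aq)]^2 = 0.646 (log Q = −0.190), giving E = +1.64 − (0.0592/6)·(−0.190) = +1.6419 V.
Then ΔG = −nFE = −6 × 96485 × +1.6419 J/mol = −951 kJ/mol.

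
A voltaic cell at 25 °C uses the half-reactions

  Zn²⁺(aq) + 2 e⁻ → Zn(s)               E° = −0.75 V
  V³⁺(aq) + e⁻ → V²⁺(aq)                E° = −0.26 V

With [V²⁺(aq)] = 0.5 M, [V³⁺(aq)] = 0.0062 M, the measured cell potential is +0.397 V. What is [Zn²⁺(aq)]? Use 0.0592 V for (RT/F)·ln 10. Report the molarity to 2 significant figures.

V³⁺/V²⁺ is the cathode (higher E°); E°cell = −0.26 − (−0.75) = +0.49 V with n = 2.
From the Nernst equation, log Q = n(E° − E)/0.0592 = 2·(+0.49 − (+0.397))/0.0592 = 3.142.
Balancing electrons gives 2 V³⁺(aq) + Zn(s) → 2 V²⁺(aq) + Zn²⁺(aq); thus Q = ([V²⁺(aq)]^2·[Zn²⁺(aq)]) / [V³⁺(aq)]^2.
Substituting the known concentrations and solving, log [Zn²⁺(aq)] = −0.671 and [Zn²⁺(aq)] = 0.21 M.

0.21 M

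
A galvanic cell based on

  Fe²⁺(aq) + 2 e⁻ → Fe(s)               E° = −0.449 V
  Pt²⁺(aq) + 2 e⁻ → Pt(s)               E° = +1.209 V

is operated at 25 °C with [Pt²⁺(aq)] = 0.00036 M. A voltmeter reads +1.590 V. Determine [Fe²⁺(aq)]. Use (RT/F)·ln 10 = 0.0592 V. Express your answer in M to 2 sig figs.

Pt²⁺/Pt is the cathode (higher E°); E°cell = +1.209 − (−0.449) = +1.658 V with n = 2.
Rearranging E = E° − (0.0592/n)·log Q gives log Q = 2(+1.658 − (+1.590))/0.0592 = 2.297.
For Pt²⁺(aq) + Fe(s) → Pt(s) + Fe²⁺(aq), the reaction quotient is Q = [Fe²⁺(aq)] / [Pt²⁺(aq)].
Solving for the unknown gives log [Fe²⁺(aq)] = −1.147, so [Fe²⁺(aq)] ≈ 0.071 M.

0.071 M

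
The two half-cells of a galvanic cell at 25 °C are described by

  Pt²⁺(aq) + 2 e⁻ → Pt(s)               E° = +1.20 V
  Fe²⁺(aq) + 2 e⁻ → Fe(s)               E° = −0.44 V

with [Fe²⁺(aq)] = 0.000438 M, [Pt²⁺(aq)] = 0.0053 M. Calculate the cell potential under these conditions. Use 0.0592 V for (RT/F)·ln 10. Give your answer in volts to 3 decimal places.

+1.672 V

The Pt²⁺/Pt couple has the more positive E°, so it is the cathode; Fe²⁺/Fe is the anode.
E°cell = E°cat − E°an = +1.20 − (−0.44) = +1.64 V; n = 2.
For the overall reaction Pt²⁺(aq) + Fe(s) → Pt(s) + Fe²⁺(aq), Q = [Fe²⁺(aq)] / [Pt²⁺(aq)] = 0.0826, giving log Q = −1.083.
Applying E = E° − (RT ln10/nF)·log Q gives +1.64 − (0.0592/2)(−1.083) = +1.672 V.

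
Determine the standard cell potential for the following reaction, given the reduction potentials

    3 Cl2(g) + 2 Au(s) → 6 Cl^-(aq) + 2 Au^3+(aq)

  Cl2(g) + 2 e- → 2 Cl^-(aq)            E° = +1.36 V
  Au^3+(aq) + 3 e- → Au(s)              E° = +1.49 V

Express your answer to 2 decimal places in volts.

−0.13 V

Cl2(g) gains electrons, so the Cl₂/Cl⁻ couple is the cathode; the Au³⁺/Au couple is the anode.
E°cell = E°(cathode) − E°(anode) = +1.36 − (+1.49) = −0.13 V.
The negative E°cell means the reaction is non-spontaneous in the direction written.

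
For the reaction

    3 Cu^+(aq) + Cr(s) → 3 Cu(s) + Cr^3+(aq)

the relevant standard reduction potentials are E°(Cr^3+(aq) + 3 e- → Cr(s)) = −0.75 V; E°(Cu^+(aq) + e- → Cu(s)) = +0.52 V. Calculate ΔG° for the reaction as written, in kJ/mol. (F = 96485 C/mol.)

In the reaction as written Cu^+(aq) is reduced, so the Cu⁺/Cu couple is the cathode and Cr³⁺/Cr is the anode.
E°cell = +0.52 − (−0.75) = +1.27 V; balancing electrons gives n = 3.
ΔG° = −nFE°cell = −(3)(96485)(+1.27) J/mol = −368 kJ/mol.

−368 kJ/mol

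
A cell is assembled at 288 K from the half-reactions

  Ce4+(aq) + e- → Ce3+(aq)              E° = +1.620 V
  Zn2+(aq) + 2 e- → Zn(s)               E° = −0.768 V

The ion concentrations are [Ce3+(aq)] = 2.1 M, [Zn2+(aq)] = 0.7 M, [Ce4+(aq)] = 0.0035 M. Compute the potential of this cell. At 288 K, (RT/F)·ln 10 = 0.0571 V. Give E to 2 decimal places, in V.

+2.23 V

Since E°(Ce⁴⁺/Ce³⁺) > E°(Zn²⁺/Zn), Ce⁴⁺/Ce³⁺ serves as the cathode.
E°cell = +1.620 − (−0.768) = +2.388 V, with n = 2 electrons transferred.
The balanced reaction is 2 Ce4+(aq) + Zn(s) → 2 Ce3+(aq) + Zn2+(aq), so Q = ([Ce3+(aq)]^2·[Zn2+(aq)]) / [Ce4+(aq)]^2 = 2.52×10^5 and log Q = 5.401.
E = E° − (0.0571/n)·log Q = +2.388 − (0.0571/2)(5.401) = +2.23 V.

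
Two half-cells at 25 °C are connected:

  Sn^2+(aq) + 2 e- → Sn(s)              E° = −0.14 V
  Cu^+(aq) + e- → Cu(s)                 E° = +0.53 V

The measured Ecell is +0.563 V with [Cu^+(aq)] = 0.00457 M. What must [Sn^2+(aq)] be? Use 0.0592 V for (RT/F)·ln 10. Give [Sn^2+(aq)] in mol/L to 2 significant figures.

0.086 M

With Cu⁺/Cu at the cathode and Sn²⁺/Sn at the anode, E°cell = +0.53 − (−0.14) = +0.67 V (n = 2).
Since E = E° − (0.0592/n)·log Q, log Q = n(E° − E)/0.0592 = 3.615.
The balanced reaction is 2 Cu^+(aq) + Sn(s) → 2 Cu(s) + Sn^2+(aq), so Q = [Sn^2+(aq)] / [Cu^+(aq)]^2.
Solving for the unknown gives log [Sn^2+(aq)] = −1.065, so [Sn^2+(aq)] ≈ 0.086 M.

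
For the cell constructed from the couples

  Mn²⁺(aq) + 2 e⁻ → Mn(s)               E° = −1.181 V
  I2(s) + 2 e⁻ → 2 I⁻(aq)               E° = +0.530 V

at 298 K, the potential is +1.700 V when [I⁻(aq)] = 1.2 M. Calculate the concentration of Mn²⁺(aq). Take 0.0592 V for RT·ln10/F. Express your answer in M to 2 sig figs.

1.6 M

With I₂/I⁻ at the cathode and Mn²⁺/Mn at the anode, E°cell = +0.530 − (−1.181) = +1.711 V (n = 2).
Rearranging E = E° − (0.0592/n)·log Q gives log Q = 2(+1.711 − (+1.700))/0.0592 = 0.372.
For I2(s) + Mn(s) → 2 I⁻(aq) + Mn²⁺(aq), the reaction quotient is Q = [I⁻(aq)]^2·[Mn²⁺(aq)].
Isolating [Mn²⁺(aq)] in Q = 10^{0.372} yields log [Mn²⁺(aq)] = 0.214, i.e. 1.6 M.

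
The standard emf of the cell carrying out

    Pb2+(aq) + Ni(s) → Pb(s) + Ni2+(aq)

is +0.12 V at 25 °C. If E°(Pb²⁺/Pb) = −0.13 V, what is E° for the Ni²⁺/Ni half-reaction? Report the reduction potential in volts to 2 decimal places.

−0.25 V

In the reaction as written the Pb²⁺/Pb couple is reduced (cathode) and Ni²⁺/Ni is oxidized (anode), so E°cell = E°(Pb²⁺/Pb) − E°(Ni²⁺/Ni).
E°(Ni²⁺/Ni) = E°(cathode) − E°cell = −0.13 − (+0.12) = −0.25 V.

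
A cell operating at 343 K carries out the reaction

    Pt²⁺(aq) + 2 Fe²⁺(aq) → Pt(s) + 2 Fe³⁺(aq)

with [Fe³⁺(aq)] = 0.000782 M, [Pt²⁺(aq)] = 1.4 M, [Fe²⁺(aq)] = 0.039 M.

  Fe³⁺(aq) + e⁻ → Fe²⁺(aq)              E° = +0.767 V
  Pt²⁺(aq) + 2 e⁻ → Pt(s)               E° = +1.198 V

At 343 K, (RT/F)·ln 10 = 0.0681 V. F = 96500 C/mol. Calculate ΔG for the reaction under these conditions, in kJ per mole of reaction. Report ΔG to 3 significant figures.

−106 kJ/mol

With Pt²⁺/Pt reduced at the cathode, E°cell = +1.198 − (+0.767) = +0.431 V and n = 2.
Q = [Fe³⁺(aq)]^2 / ([Pt²⁺(aq)]·[Fe²⁺(aq)]^2) = 0.000287, so log Q = −3.542 and E = +0.431 − (0.0681/2)(−3.542) = +0.5516 V.
ΔG = −nFE = −(2)(96500)(+0.5516) J/mol = −106 kJ/mol.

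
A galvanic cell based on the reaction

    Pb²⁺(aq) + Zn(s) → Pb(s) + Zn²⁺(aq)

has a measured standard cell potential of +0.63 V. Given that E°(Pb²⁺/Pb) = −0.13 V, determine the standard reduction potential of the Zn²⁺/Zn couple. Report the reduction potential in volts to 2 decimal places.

−0.76 V

In the reaction as written the Pb²⁺/Pb couple is reduced (cathode) and Zn²⁺/Zn is oxidized (anode), so E°cell = E°(Pb²⁺/Pb) − E°(Zn²⁺/Zn).
E°(Zn²⁺/Zn) = E°(cathode) − E°cell = −0.13 − (+0.63) = −0.76 V.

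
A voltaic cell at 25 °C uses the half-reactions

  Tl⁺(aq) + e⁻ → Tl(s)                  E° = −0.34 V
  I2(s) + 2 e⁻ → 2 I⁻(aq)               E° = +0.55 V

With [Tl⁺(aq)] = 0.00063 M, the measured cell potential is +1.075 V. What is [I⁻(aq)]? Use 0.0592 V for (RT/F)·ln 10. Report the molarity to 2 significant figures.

I₂/I⁻ is the cathode (higher E°); E°cell = +0.55 − (−0.34) = +0.89 V with n = 2.
Rearranging E = E° − (0.0592/n)·log Q gives log Q = 2(+0.89 − (+1.075))/0.0592 = −6.250.
For I2(s) + 2 Tl(s) → 2 I⁻(aq) + 2 Tl⁺(aq), the reaction quotient is Q = [I⁻(aq)]^2·[Tl⁺(aq)]^2.
Solving for the unknown gives log [I⁻(aq)] = 0.076, so [I⁻(aq)] ≈ 1.2 M.

1.2 M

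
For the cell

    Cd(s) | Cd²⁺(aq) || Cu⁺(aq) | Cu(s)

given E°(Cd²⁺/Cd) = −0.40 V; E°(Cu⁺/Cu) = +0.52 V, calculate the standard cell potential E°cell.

By convention the left-hand electrode in cell notation is the anode (oxidation) and the right-hand electrode is the cathode (reduction).
E°cell = E°(right) − E°(left) = +0.52 − (−0.40) = +0.92 V.

+0.92 V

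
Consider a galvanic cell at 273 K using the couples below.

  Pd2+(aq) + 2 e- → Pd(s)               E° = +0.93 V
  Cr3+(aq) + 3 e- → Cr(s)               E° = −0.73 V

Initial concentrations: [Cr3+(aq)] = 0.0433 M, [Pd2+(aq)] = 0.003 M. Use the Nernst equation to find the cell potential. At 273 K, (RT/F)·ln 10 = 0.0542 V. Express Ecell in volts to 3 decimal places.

+1.616 V

Since E°(Pd²⁺/Pd) > E°(Cr³⁺/Cr), Pd²⁺/Pd serves as the cathode.
E°cell = E°cat − E°an = +0.93 − (−0.73) = +1.66 V; n = 6.
For the overall reaction 3 Pd2+(aq) + 2 Cr(s) → 3 Pd(s) + 2 Cr3+(aq), Q = [Cr3+(aq)]^2 / [Pd2+(aq)]^3 = 6.94×10^4, giving log Q = 4.842.
By the Nernst equation, E = +1.66 − (0.0542/6)·(4.842) = +1.616 V.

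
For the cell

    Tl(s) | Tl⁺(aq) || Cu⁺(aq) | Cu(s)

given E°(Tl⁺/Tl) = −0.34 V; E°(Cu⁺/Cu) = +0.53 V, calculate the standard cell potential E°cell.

By convention the left-hand electrode in cell notation is the anode (oxidation) and the right-hand electrode is the cathode (reduction).
E°cell = E°(right) − E°(left) = +0.53 − (−0.34) = +0.87 V.

+0.87 V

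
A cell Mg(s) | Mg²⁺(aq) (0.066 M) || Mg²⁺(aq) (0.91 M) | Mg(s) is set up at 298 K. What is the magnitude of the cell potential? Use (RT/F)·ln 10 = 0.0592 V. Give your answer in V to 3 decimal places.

For a concentration cell E°cell = 0, since both electrodes use the same couple.
The compartment with the higher Mg²⁺(aq) concentration (0.91 M) acts as the cathode; ions are reduced there and produced at the dilute (0.066 M) anode.
With n = 2, Ecell = −(0.0592/2)·log([dilute]/[conc]) = −(0.0592/2)·log(0.066/0.91) = +0.034 V.

0.034 V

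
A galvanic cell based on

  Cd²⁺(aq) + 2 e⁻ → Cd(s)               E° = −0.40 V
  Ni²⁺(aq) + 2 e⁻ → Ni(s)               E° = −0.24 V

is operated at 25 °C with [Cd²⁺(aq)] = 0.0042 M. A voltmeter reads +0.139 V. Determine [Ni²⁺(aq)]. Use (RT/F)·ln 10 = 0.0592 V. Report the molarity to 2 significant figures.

Ni²⁺/Ni is the cathode (higher E°); E°cell = −0.24 − (−0.40) = +0.16 V with n = 2.
Since E = E° − (0.0592/n)·log Q, log Q = n(E° − E)/0.0592 = 0.709.
For Ni²⁺(aq) + Cd(s) → Ni(s) + Cd²⁺(aq), the reaction quotient is Q = [Cd²⁺(aq)] / [Ni²⁺(aq)].
Isolating [Ni²⁺(aq)] in Q = 10^{0.709} yields log [Ni²⁺(aq)] = −3.086, i.e. 0.00082 M.

0.00082 M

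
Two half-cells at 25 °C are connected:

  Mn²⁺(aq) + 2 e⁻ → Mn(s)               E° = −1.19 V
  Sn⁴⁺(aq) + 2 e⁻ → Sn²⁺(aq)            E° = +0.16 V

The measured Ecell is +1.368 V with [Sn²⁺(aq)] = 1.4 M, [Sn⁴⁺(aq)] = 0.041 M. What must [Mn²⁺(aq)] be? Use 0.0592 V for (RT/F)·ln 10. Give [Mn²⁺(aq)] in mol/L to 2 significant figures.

0.0072 M

The Sn⁴⁺/Sn²⁺ couple has the larger reduction potential, so it is the cathode: E°cell = +0.16 − (−1.19) = +1.35 V and n = 2.
Since E = E° − (0.0592/n)·log Q, log Q = n(E° − E)/0.0592 = −0.608.
The balanced reaction is Sn⁴⁺(aq) + Mn(s) → Sn²⁺(aq) + Mn²⁺(aq), so Q = ([Sn²⁺(aq)]·[Mn²⁺(aq)]) / [Sn⁴⁺(aq)].
Substituting the known concentrations and solving, log [Mn²⁺(aq)] = −2.141 and [Mn²⁺(aq)] = 0.0072 M.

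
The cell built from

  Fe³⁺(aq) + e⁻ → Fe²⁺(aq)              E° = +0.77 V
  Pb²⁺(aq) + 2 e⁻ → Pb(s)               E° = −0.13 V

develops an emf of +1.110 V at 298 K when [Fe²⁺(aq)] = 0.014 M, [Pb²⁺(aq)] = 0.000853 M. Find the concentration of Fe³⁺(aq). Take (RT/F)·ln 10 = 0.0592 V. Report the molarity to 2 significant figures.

1.4 M

With Fe³⁺/Fe²⁺ at the cathode and Pb²⁺/Pb at the anode, E°cell = +0.77 − (−0.13) = +0.90 V (n = 2).
Rearranging E = E° − (0.0592/n)·log Q gives log Q = 2(+0.90 − (+1.110))/0.0592 = −7.095.
The balanced reaction is 2 Fe³⁺(aq) + Pb(s) → 2 Fe²⁺(aq) + Pb²⁺(aq), so Q = ([Fe²⁺(aq)]^2·[Pb²⁺(aq)]) / [Fe³⁺(aq)]^2.
Substituting the known concentrations and solving, log [Fe³⁺(aq)] = 0.159 and [Fe³⁺(aq)] = 1.4 M.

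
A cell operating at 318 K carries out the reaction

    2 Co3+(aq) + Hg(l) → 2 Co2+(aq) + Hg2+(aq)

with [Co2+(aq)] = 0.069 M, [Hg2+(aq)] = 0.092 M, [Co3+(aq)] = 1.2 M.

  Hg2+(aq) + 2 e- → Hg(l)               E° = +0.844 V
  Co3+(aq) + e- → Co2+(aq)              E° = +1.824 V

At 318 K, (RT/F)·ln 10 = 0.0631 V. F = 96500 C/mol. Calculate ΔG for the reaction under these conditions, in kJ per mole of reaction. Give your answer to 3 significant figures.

−211 kJ/mol

With Co³⁺/Co²⁺ reduced at the cathode, E°cell = +1.824 − (+0.844) = +0.980 V and n = 2.
Here Q = ([Co2+(aq)]^2·[Hg2+(aq)]) / [Co3+(aq)]^2 = 0.000304 (log Q = −3.517), giving E = +0.980 − (0.0631/2)·(−3.517) = +1.0910 V.
Then ΔG = −nFE = −2 × 96500 × +1.0910 J/mol = −211 kJ/mol.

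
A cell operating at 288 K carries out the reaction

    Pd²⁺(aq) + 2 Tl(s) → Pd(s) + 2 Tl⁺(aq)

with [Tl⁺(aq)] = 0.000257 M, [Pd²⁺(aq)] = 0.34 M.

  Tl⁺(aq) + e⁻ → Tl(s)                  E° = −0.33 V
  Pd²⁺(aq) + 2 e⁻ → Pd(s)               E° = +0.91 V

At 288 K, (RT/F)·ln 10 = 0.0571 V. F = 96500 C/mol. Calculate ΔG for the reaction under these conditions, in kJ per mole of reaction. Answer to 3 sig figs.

−276 kJ/mol

E°cell = +0.91 − (−0.33) = +1.24 V; the balanced reaction transfers n = 2 electrons.
Q = [Tl⁺(aq)]^2 / [Pd²⁺(aq)] = 1.94×10^−7, so log Q = −6.712 and E = +1.24 − (0.0571/2)(−6.712) = +1.4316 V.
Then ΔG = −nFE = −2 × 96500 × +1.4316 J/mol = −276 kJ/mol.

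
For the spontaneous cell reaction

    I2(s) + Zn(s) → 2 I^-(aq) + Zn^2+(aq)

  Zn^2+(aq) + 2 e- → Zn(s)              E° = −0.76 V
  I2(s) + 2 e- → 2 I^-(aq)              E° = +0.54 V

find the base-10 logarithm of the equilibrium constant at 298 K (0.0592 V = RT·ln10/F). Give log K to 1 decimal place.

log K = 43.9

The I₂/I⁻ couple is reduced (cathode); E°cell = +0.54 − (−0.76) = +1.30 V with n = 2.
At equilibrium E = 0, so log K = nE°cell / 0.0592 = (2)(+1.30) / 0.0592 = 43.9.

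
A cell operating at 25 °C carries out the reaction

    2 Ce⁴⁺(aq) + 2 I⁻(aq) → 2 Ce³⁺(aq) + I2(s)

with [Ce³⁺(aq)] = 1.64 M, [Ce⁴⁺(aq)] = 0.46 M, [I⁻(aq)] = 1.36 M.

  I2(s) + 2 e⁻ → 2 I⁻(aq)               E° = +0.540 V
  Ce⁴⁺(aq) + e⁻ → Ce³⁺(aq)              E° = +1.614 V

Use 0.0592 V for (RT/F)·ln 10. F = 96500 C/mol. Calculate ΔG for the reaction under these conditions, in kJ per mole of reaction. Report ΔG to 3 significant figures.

−202 kJ/mol

E°cell = +1.614 − (+0.540) = +1.074 V; the balanced reaction transfers n = 2 electrons.
Here Q = [Ce³⁺(aq)]^2 / ([Ce⁴⁺(aq)]^2·[I⁻(aq)]^2) = 6.87 (log Q = 0.837), giving E = +1.074 − (0.0592/2)·(0.837) = +1.0492 V.
Finally ΔG = −nFE = −(2)(96500 C/mol)(+1.0492 V) = −202 kJ/mol.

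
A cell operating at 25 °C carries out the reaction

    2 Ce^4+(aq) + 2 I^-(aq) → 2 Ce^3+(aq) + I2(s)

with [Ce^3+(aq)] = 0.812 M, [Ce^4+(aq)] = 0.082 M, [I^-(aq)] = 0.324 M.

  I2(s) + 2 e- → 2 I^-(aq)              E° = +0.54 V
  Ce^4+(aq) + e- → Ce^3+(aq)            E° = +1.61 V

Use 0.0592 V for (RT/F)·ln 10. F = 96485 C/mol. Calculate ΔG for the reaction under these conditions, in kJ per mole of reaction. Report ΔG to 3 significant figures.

−190 kJ/mol

The standard cell potential is +1.61 − (+0.54) = +1.07 V, with n = 2 electrons in the balanced equation.
Here Q = [Ce^3+(aq)]^2 / ([Ce^4+(aq)]^2·[I^-(aq)]^2) = 934 (log Q = 2.970), giving E = +1.07 − (0.0592/2)·(2.970) = +0.9821 V.
ΔG = −nFE = −(2)(96485)(+0.9821) J/mol = −190 kJ/mol.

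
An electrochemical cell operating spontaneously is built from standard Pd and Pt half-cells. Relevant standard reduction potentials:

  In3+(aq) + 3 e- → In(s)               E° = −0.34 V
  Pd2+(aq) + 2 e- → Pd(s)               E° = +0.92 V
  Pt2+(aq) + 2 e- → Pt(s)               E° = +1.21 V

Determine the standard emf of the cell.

The Pt²⁺/Pt couple has the higher E°, so Pt ion is reduced (cathode) and Pd is oxidized (anode).
E°cell = E°(cathode) − E°(anode) = +1.21 − (+0.92) = +0.29 V.

+0.29 V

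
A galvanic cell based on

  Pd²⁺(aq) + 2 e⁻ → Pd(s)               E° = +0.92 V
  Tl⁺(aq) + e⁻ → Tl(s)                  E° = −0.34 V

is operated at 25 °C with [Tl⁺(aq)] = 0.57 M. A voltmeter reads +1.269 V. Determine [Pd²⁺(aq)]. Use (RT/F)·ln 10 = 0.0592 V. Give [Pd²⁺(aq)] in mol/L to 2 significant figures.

Pd²⁺/Pd is the cathode (higher E°); E°cell = +0.92 − (−0.34) = +1.26 V with n = 2.
From the Nernst equation, log Q = n(E° − E)/0.0592 = 2·(+1.26 − (+1.269))/0.0592 = −0.304.
For Pd²⁺(aq) + 2 Tl(s) → Pd(s) + 2 Tl⁺(aq), the reaction quotient is Q = [Tl⁺(aq)]^2 / [Pd²⁺(aq)].
Solving for the unknown gives log [Pd²⁺(aq)] = −0.184, so [Pd²⁺(aq)] ≈ 0.65 M.

0.65 M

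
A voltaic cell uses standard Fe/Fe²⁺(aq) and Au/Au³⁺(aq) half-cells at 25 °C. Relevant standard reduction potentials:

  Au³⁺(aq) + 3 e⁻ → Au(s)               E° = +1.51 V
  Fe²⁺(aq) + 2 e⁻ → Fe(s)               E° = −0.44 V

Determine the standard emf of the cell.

Of the two couples in this cell, the one with the more positive reduction potential is reduced at the cathode: here that is Au³⁺/Au (+1.51 V); Fe²⁺/Fe (−0.44 V) is the anode.
E°cell = E°(cathode) − E°(anode) = +1.51 − (−0.44) = +1.95 V.

+1.95 V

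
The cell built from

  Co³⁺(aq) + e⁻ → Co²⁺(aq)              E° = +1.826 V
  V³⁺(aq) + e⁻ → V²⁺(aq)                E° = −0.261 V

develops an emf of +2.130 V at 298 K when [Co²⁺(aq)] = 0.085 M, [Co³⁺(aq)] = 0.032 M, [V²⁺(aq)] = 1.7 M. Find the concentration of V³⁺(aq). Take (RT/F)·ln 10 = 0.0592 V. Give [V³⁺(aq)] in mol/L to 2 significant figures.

The Co³⁺/Co²⁺ couple has the larger reduction potential, so it is the cathode: E°cell = +1.826 − (−0.261) = +2.087 V and n = 1.
Rearranging E = E° − (0.0592/n)·log Q gives log Q = 1(+2.087 − (+2.130))/0.0592 = −0.726.
Balancing electrons gives Co³⁺(aq) + V²⁺(aq) → Co²⁺(aq) + V³⁺(aq); thus Q = ([Co²⁺(aq)]·[V³⁺(aq)]) / ([Co³⁺(aq)]·[V²⁺(aq)]).
Substituting the known concentrations and solving, log [V³⁺(aq)] = −0.920 and [V³⁺(aq)] = 0.12 M.

0.12 M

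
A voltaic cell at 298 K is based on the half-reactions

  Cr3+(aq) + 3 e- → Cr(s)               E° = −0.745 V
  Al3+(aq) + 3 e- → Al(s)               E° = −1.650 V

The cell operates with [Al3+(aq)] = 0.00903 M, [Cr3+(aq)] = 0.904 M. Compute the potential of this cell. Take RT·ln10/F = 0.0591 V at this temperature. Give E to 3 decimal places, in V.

+0.944 V

The Cr³⁺/Cr couple has the more positive E°, so it is the cathode; Al³⁺/Al is the anode.
The standard potential is −0.745 − (−1.650) = +0.905 V and the balanced reaction transfers n = 3 electrons.
The balanced reaction is Cr3+(aq) + Al(s) → Cr(s) + Al3+(aq), so Q = [Al3+(aq)] / [Cr3+(aq)] = 0.00999 and log Q = −2.000.
E = E° − (0.0591/n)·log Q = +0.905 − (0.0591/3)(−2.000) = +0.944 V.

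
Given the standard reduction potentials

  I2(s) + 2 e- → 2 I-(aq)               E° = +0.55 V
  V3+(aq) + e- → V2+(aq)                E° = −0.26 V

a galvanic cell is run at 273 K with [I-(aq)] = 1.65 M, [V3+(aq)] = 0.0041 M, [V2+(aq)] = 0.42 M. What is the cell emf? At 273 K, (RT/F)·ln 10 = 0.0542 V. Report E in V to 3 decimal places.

+0.907 V

The I₂/I⁻ couple has the more positive E°, so it is the cathode; V³⁺/V²⁺ is the anode.
The standard potential is +0.55 − (−0.26) = +0.81 V and the balanced reaction transfers n = 2 electrons.
Balancing gives I2(s) + 2 V2+(aq) → 2 I-(aq) + 2 V3+(aq); hence Q = ([I-(aq)]^2·[V3+(aq)]^2) / [V2+(aq)]^2 = 0.000259 (log Q = −3.586).
E = E° − (0.0542/n)·log Q = +0.81 − (0.0542/2)(−3.586) = +0.907 V.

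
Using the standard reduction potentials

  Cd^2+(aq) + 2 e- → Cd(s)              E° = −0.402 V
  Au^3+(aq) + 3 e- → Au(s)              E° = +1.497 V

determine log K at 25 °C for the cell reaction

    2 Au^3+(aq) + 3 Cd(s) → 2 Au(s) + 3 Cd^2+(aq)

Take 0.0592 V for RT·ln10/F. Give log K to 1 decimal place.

log K = 192.5

The Au³⁺/Au couple is reduced (cathode); E°cell = +1.497 − (−0.402) = +1.899 V with n = 6.
At equilibrium E = 0, so log K = nE°cell / 0.0592 = (6)(+1.899) / 0.0592 = 192.5.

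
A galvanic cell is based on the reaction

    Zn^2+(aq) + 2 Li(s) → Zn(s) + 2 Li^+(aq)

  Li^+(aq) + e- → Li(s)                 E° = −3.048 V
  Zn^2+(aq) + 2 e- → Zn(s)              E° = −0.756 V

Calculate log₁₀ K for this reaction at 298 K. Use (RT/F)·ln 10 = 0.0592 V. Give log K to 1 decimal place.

The Zn²⁺/Zn couple is reduced (cathode); E°cell = −0.756 − (−3.048) = +2.292 V with n = 2.
At equilibrium E = 0, so log K = nE°cell / 0.0592 = (2)(+2.292) / 0.0592 = 77.4.

log K = 77.4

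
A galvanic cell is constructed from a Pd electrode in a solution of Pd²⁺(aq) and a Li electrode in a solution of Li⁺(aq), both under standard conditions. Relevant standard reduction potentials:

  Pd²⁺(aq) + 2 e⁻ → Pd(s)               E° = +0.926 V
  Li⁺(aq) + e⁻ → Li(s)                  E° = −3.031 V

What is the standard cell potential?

The Pd²⁺/Pd couple has the higher E°, so Pd ion is reduced (cathode) and Li is oxidized (anode).
E°cell = E°(cathode) − E°(anode) = +0.926 − (−3.031) = +3.957 V.

+3.957 V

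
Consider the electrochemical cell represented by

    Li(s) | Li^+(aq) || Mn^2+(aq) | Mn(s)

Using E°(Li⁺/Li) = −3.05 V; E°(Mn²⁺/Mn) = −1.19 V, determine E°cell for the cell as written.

+1.86 V

By convention the left-hand electrode in cell notation is the anode (oxidation) and the right-hand electrode is the cathode (reduction).
E°cell = E°(right) − E°(left) = −1.19 − (−3.05) = +1.86 V.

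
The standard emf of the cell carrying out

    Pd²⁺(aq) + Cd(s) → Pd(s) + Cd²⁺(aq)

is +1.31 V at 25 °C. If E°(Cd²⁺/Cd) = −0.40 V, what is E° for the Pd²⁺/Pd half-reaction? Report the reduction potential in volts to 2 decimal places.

In the reaction as written the Pd²⁺/Pd couple is reduced (cathode) and Cd²⁺/Cd is oxidized (anode), so E°cell = E°(Pd²⁺/Pd) − E°(Cd²⁺/Cd).
E°(Pd²⁺/Pd) = E°cell + E°(anode) = +1.31 + (−0.40) = +0.91 V.

+0.91 V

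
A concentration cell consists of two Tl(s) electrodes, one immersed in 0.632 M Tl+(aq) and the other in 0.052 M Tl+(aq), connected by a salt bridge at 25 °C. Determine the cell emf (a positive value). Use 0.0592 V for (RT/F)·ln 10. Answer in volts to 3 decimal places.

0.064 V

For a concentration cell E°cell = 0, since both electrodes use the same couple.
The compartment with the higher Tl+(aq) concentration (0.632 M) acts as the cathode; ions are reduced there and produced at the dilute (0.052 M) anode.
With n = 1, Ecell = −(0.0592/1)·log([dilute]/[conc]) = −(0.0592/1)·log(0.052/0.632) = +0.064 V.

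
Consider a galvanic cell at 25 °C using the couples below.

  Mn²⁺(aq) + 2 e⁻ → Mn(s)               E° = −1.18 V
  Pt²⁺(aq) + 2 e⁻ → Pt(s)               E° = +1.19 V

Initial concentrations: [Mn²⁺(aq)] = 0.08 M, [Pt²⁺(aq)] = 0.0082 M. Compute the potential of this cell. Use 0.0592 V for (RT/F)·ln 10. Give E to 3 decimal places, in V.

Since E°(Pt²⁺/Pt) > E°(Mn²⁺/Mn), Pt²⁺/Pt serves as the cathode.
E°cell = E°cat − E°an = +1.19 − (−1.18) = +2.37 V; n = 2.
The balanced reaction is Pt²⁺(aq) + Mn(s) → Pt(s) + Mn²⁺(aq), so Q = [Mn²⁺(aq)] / [Pt²⁺(aq)] = 9.76 and log Q = 0.989.
E = E° − (0.0592/n)·log Q = +2.37 − (0.0592/2)(0.989) = +2.341 V.

+2.341 V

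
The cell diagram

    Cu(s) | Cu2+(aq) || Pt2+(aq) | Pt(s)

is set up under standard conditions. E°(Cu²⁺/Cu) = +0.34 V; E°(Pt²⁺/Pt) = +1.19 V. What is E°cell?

+0.85 V

By convention the left-hand electrode in cell notation is the anode (oxidation) and the right-hand electrode is the cathode (reduction).
E°cell = E°(right) − E°(left) = +1.19 − (+0.34) = +0.85 V.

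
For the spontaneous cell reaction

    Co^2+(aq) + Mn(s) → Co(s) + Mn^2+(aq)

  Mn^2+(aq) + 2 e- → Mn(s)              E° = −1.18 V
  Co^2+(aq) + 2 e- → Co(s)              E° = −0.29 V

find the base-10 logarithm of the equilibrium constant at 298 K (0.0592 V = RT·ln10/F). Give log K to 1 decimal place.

The Co²⁺/Co couple is reduced (cathode); E°cell = −0.29 − (−1.18) = +0.89 V with n = 2.
At equilibrium E = 0, so log K = nE°cell / 0.0592 = (2)(+0.89) / 0.0592 = 30.1.

log K = 30.1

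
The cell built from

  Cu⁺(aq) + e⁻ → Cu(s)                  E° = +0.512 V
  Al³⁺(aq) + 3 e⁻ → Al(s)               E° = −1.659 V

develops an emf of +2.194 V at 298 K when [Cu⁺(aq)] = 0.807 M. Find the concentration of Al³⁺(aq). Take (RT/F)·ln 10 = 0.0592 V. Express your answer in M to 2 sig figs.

Cu⁺/Cu is the cathode (higher E°); E°cell = +0.512 − (−1.659) = +2.171 V with n = 3.
From the Nernst equation, log Q = n(E° − E)/0.0592 = 3·(+2.171 − (+2.194))/0.0592 = −1.166.
Balancing electrons gives 3 Cu⁺(aq) + Al(s) → 3 Cu(s) + Al³⁺(aq); thus Q = [Al³⁺(aq)] / [Cu⁺(aq)]^3.
Isolating [Al³⁺(aq)] in Q = 10^{−1.166} yields log [Al³⁺(aq)] = −1.445, i.e. 0.036 M.

0.036 M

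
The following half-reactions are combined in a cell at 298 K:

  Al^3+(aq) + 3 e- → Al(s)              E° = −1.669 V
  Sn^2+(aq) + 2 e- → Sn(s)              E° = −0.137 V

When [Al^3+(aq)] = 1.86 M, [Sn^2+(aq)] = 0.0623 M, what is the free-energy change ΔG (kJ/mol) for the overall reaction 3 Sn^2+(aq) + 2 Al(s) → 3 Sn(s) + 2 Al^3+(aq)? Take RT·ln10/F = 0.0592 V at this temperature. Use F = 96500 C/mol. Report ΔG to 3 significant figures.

−863 kJ/mol

The standard cell potential is −0.137 − (−1.669) = +1.532 V, with n = 6 electrons in the balanced equation.
Here Q = [Al^3+(aq)]^2 / [Sn^2+(aq)]^3 = 1.43×10^4 (log Q = 4.156), giving E = +1.532 − (0.0592/6)·(4.156) = +1.4910 V.
Then ΔG = −nFE = −6 × 96500 × +1.4910 J/mol = −863 kJ/mol.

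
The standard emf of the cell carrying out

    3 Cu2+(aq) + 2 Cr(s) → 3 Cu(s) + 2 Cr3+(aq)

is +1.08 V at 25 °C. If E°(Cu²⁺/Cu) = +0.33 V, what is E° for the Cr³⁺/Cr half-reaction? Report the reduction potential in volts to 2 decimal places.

−0.75 V

In the reaction as written the Cu²⁺/Cu couple is reduced (cathode) and Cr³⁺/Cr is oxidized (anode), so E°cell = E°(Cu²⁺/Cu) − E°(Cr³⁺/Cr).
E°(Cr³⁺/Cr) = E°(cathode) − E°cell = +0.33 − (+1.08) = −0.75 V.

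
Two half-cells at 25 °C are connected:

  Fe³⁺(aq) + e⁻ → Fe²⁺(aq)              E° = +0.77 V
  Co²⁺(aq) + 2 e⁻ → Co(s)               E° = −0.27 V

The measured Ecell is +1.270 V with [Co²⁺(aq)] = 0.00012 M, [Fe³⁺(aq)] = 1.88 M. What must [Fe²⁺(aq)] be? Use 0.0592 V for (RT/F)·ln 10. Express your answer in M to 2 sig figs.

With Fe³⁺/Fe²⁺ at the cathode and Co²⁺/Co at the anode, E°cell = +0.77 − (−0.27) = +1.04 V (n = 2).
Since E = E° − (0.0592/n)·log Q, log Q = n(E° − E)/0.0592 = −7.770.
Balancing electrons gives 2 Fe³⁺(aq) + Co(s) → 2 Fe²⁺(aq) + Co²⁺(aq); thus Q = ([Fe²⁺(aq)]^2·[Co²⁺(aq)]) / [Fe³⁺(aq)]^2.
Isolating [Fe²⁺(aq)] in Q = 10^{−7.770} yields log [Fe²⁺(aq)] = −1.650, i.e. 0.022 M.

0.022 M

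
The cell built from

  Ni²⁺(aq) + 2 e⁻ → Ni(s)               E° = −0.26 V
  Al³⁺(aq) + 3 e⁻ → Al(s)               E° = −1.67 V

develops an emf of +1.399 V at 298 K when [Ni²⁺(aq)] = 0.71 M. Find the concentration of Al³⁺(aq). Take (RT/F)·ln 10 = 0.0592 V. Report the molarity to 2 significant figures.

With Ni²⁺/Ni at the cathode and Al³⁺/Al at the anode, E°cell = −0.26 − (−1.67) = +1.41 V (n = 6).
From the Nernst equation, log Q = n(E° − E)/0.0592 = 6·(+1.41 − (+1.399))/0.0592 = 1.115.
For 3 Ni²⁺(aq) + 2 Al(s) → 3 Ni(s) + 2 Al³⁺(aq), the reaction quotient is Q = [Al³⁺(aq)]^2 / [Ni²⁺(aq)]^3.
Isolating [Al³⁺(aq)] in Q = 10^{1.115} yields log [Al³⁺(aq)] = 0.334, i.e. 2.2 M.

2.2 M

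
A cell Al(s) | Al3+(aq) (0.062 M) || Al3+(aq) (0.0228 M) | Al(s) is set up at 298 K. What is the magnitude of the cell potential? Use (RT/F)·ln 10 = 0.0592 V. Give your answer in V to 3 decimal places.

0.009 V

For a concentration cell E°cell = 0, since both electrodes use the same couple.
The compartment with the higher Al3+(aq) concentration (0.062 M) acts as the cathode; ions are reduced there and produced at the dilute (0.0228 M) anode.
With n = 3, Ecell = −(0.0592/3)·log([dilute]/[conc]) = −(0.0592/3)·log(0.0228/0.062) = +0.009 V.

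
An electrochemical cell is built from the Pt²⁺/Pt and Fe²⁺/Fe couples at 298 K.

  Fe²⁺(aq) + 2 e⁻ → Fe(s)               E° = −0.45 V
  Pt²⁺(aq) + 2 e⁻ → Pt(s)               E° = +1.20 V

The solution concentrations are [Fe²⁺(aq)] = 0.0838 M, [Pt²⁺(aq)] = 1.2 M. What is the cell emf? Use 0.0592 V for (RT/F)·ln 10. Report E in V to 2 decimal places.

Pt²⁺/Pt is reduced (cathode, E° = +1.20 V) and Fe²⁺/Fe is oxidized (anode).
E°cell = E°cat − E°an = +1.20 − (−0.45) = +1.65 V; n = 2.
The balanced reaction is Pt²⁺(aq) + Fe(s) → Pt(s) + Fe²⁺(aq), so Q = [Fe²⁺(aq)] / [Pt²⁺(aq)] = 0.0698 and log Q = −1.156.
By the Nernst equation, E = +1.65 − (0.0592/2)·(−1.156) = +1.68 V.

+1.68 V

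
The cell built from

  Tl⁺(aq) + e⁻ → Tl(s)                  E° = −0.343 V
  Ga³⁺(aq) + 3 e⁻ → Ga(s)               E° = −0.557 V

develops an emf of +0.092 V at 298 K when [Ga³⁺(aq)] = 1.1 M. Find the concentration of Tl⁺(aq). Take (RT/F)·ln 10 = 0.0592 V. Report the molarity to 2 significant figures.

0.0090 M

The Tl⁺/Tl couple has the larger reduction potential, so it is the cathode: E°cell = −0.343 − (−0.557) = +0.214 V and n = 3.
From the Nernst equation, log Q = n(E° − E)/0.0592 = 3·(+0.214 − (+0.092))/0.0592 = 6.182.
For 3 Tl⁺(aq) + Ga(s) → 3 Tl(s) + Ga³⁺(aq), the reaction quotient is Q = [Ga³⁺(aq)] / [Tl⁺(aq)]^3.
Isolating [Tl⁺(aq)] in Q = 10^{6.182} yields log [Tl⁺(aq)] = −2.047, i.e. 0.0090 M.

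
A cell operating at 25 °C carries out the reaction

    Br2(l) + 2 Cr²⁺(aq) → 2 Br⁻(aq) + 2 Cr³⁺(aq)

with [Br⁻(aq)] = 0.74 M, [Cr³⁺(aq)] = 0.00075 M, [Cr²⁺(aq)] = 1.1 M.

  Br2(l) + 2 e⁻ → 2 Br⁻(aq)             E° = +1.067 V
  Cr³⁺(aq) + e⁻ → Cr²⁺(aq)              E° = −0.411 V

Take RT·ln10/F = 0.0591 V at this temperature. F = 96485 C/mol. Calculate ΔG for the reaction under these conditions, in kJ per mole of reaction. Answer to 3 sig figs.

−323 kJ/mol

The standard cell potential is +1.067 − (−0.411) = +1.478 V, with n = 2 electrons in the balanced equation.
Here Q = ([Br⁻(aq)]^2·[Cr³⁺(aq)]^2) / [Cr²⁺(aq)]^2 = 2.55×10^−7 (log Q = −6.594), giving E = +1.478 − (0.0591/2)·(−6.594) = +1.6729 V.
Finally ΔG = −nFE = −(2)(96485 C/mol)(+1.6729 V) = −323 kJ/mol.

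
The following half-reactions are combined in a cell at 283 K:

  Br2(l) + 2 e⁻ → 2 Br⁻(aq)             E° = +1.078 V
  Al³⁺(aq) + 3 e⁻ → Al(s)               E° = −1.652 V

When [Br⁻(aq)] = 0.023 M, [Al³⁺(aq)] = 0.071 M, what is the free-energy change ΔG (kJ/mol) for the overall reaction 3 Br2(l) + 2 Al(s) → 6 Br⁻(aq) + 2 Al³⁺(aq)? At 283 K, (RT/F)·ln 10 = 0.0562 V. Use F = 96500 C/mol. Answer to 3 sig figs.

E°cell = +1.078 − (−1.652) = +2.730 V; the balanced reaction transfers n = 6 electrons.
Q = [Br⁻(aq)]^6·[Al³⁺(aq)]^2 = 7.46×10^−13, so log Q = −12.127 and E = +2.730 − (0.0562/6)(−12.127) = +2.8436 V.
ΔG = −nFE = −(6)(96500)(+2.8436) J/mol = −1650 kJ/mol.

−1650 kJ/mol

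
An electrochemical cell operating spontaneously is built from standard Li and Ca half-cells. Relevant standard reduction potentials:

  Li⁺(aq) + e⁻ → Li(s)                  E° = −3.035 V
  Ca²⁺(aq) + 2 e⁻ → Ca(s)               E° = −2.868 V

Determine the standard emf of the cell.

+0.167 V

The Ca²⁺/Ca couple has the higher E°, so Ca ion is reduced (cathode) and Li is oxidized (anode).
E°cell = E°(cathode) − E°(anode) = −2.868 − (−3.035) = +0.167 V.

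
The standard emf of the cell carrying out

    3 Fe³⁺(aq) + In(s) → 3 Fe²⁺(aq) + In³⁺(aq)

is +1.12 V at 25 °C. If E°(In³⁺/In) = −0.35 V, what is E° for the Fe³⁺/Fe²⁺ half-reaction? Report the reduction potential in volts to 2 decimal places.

+0.77 V

In the reaction as written the Fe³⁺/Fe²⁺ couple is reduced (cathode) and In³⁺/In is oxidized (anode), so E°cell = E°(Fe³⁺/Fe²⁺) − E°(In³⁺/In).
E°(Fe³⁺/Fe²⁺) = E°cell + E°(anode) = +1.12 + (−0.35) = +0.77 V.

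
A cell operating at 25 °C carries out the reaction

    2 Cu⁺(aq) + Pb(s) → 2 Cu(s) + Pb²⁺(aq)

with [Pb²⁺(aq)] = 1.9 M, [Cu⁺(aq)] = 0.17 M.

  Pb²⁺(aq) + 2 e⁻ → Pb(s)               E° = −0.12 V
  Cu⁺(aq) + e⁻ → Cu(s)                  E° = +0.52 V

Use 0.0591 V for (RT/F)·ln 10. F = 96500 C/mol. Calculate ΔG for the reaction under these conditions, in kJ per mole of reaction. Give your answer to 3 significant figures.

−113 kJ/mol

E°cell = +0.52 − (−0.12) = +0.64 V; the balanced reaction transfers n = 2 electrons.
Here Q = [Pb²⁺(aq)] / [Cu⁺(aq)]^2 = 65.7 (log Q = 1.818), giving E = +0.64 − (0.0591/2)·(1.818) = +0.5863 V.
Then ΔG = −nFE = −2 × 96500 × +0.5863 J/mol = −113 kJ/mol.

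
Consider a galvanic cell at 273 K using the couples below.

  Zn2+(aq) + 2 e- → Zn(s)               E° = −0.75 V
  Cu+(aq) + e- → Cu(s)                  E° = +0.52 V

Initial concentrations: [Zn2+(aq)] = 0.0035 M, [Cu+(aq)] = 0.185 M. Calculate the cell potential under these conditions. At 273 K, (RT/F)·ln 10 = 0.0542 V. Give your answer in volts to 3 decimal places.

+1.297 V

Cu⁺/Cu is reduced (cathode, E° = +0.52 V) and Zn²⁺/Zn is oxidized (anode).
E°cell = E°cat − E°an = +0.52 − (−0.75) = +1.27 V; n = 2.
Balancing gives 2 Cu+(aq) + Zn(s) → 2 Cu(s) + Zn2+(aq); hence Q = [Zn2+(aq)] / [Cu+(aq)]^2 = 0.102 (log Q = −0.990).
E = E° − (0.0542/n)·log Q = +1.27 − (0.0542/2)(−0.990) = +1.297 V.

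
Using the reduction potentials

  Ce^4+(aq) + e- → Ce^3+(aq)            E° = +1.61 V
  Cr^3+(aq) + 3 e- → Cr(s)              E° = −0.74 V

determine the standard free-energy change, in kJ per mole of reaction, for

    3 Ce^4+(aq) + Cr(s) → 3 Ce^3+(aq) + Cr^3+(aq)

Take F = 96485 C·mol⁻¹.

−680 kJ/mol

In the reaction as written Ce^4+(aq) is reduced, so the Ce⁴⁺/Ce³⁺ couple is the cathode and Cr³⁺/Cr is the anode.
E°cell = +1.61 − (−0.74) = +2.35 V; balancing electrons gives n = 3.
ΔG° = −nFE°cell = −(3)(96485)(+2.35) J/mol = −680 kJ/mol.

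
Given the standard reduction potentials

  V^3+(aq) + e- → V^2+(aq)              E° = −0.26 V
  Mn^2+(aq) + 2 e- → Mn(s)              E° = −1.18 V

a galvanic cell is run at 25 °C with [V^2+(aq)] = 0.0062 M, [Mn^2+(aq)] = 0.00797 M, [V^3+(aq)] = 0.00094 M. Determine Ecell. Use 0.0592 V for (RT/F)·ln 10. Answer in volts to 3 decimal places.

V³⁺/V²⁺ is reduced (cathode, E° = −0.26 V) and Mn²⁺/Mn is oxidized (anode).
E°cell = −0.26 − (−1.18) = +0.92 V, with n = 2 electrons transferred.
For the overall reaction 2 V^3+(aq) + Mn(s) → 2 V^2+(aq) + Mn^2+(aq), Q = ([V^2+(aq)]^2·[Mn^2+(aq)]) / [V^3+(aq)]^2 = 0.347, giving log Q = −0.460.
Applying E = E° − (RT ln10/nF)·log Q gives +0.92 − (0.0592/2)(−0.460) = +0.934 V.

+0.934 V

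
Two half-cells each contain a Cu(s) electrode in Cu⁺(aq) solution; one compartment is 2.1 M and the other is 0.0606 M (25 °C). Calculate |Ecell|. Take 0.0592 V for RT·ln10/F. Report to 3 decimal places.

For a concentration cell E°cell = 0, since both electrodes use the same couple.
The compartment with the higher Cu⁺(aq) concentration (2.1 M) acts as the cathode; ions are reduced there and produced at the dilute (0.0606 M) anode.
With n = 1, Ecell = −(0.0592/1)·log([dilute]/[conc]) = −(0.0592/1)·log(0.0606/2.1) = +0.091 V.

0.091 V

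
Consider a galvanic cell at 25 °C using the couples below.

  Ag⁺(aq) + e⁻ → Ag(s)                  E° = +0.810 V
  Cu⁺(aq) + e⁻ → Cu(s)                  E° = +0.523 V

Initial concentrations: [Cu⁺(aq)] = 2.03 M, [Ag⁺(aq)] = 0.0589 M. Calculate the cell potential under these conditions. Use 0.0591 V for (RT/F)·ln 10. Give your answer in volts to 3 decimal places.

Since E°(Ag⁺/Ag) > E°(Cu⁺/Cu), Ag⁺/Ag serves as the cathode.
The standard potential is +0.810 − (+0.523) = +0.287 V and the balanced reaction transfers n = 1 electron.
For the overall reaction Ag⁺(aq) + Cu(s) → Ag(s) + Cu⁺(aq), Q = [Cu⁺(aq)] / [Ag⁺(aq)] = 34.5, giving log Q = 1.537.
By the Nernst equation, E = +0.287 − (0.0591/1)·(1.537) = +0.196 V.

+0.196 V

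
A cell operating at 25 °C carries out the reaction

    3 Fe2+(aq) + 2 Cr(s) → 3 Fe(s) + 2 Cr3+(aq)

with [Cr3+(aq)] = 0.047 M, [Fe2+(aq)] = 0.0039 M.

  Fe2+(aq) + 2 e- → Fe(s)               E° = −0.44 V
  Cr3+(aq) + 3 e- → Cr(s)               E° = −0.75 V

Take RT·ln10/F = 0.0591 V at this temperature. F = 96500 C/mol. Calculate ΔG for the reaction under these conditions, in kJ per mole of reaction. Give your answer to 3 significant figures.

−153 kJ/mol

The standard cell potential is −0.44 − (−0.75) = +0.31 V, with n = 6 electrons in the balanced equation.
Here Q = [Cr3+(aq)]^2 / [Fe2+(aq)]^3 = 3.72×10^4 (log Q = 4.571), giving E = +0.31 − (0.0591/6)·(4.571) = +0.2650 V.
ΔG = −nFE = −(6)(96500)(+0.2650) J/mol = −153 kJ/mol.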